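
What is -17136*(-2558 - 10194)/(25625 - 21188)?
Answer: 1428224/29 ≈ 49249.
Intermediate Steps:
-17136*(-2558 - 10194)/(25625 - 21188) = -17136/(4437/(-12752)) = -17136/(4437*(-1/12752)) = -17136/(-4437/12752) = -17136*(-12752/4437) = 1428224/29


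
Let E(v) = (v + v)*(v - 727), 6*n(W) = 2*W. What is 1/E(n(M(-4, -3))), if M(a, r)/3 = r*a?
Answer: -1/17160 ≈ -5.8275e-5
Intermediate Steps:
M(a, r) = 3*a*r (M(a, r) = 3*(r*a) = 3*(a*r) = 3*a*r)
n(W) = W/3 (n(W) = (2*W)/6 = W/3)
E(v) = 2*v*(-727 + v) (E(v) = (2*v)*(-727 + v) = 2*v*(-727 + v))
1/E(n(M(-4, -3))) = 1/(2*((3*(-4)*(-3))/3)*(-727 + (3*(-4)*(-3))/3)) = 1/(2*((⅓)*36)*(-727 + (⅓)*36)) = 1/(2*12*(-727 + 12)) = 1/(2*12*(-715)) = 1/(-17160) = -1/17160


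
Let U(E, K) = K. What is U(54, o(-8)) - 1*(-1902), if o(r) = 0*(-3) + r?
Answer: 1894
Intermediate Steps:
o(r) = r (o(r) = 0 + r = r)
U(54, o(-8)) - 1*(-1902) = -8 - 1*(-1902) = -8 + 1902 = 1894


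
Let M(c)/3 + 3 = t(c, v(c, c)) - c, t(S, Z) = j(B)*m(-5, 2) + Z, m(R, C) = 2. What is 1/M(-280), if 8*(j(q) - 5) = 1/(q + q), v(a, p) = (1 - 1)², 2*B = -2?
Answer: 8/6885 ≈ 0.0011619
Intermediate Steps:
B = -1 (B = (½)*(-2) = -1)
v(a, p) = 0 (v(a, p) = 0² = 0)
j(q) = 5 + 1/(16*q) (j(q) = 5 + 1/(8*(q + q)) = 5 + 1/(8*((2*q))) = 5 + (1/(2*q))/8 = 5 + 1/(16*q))
t(S, Z) = 79/8 + Z (t(S, Z) = (5 + (1/16)/(-1))*2 + Z = (5 + (1/16)*(-1))*2 + Z = (5 - 1/16)*2 + Z = (79/16)*2 + Z = 79/8 + Z)
M(c) = 165/8 - 3*c (M(c) = -9 + 3*((79/8 + 0) - c) = -9 + 3*(79/8 - c) = -9 + (237/8 - 3*c) = 165/8 - 3*c)
1/M(-280) = 1/(165/8 - 3*(-280)) = 1/(165/8 + 840) = 1/(6885/8) = 8/6885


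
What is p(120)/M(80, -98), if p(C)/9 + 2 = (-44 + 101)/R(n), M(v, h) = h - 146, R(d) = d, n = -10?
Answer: 693/2440 ≈ 0.28402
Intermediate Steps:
M(v, h) = -146 + h
p(C) = -693/10 (p(C) = -18 + 9*((-44 + 101)/(-10)) = -18 + 9*(57*(-1/10)) = -18 + 9*(-57/10) = -18 - 513/10 = -693/10)
p(120)/M(80, -98) = -693/(10*(-146 - 98)) = -693/10/(-244) = -693/10*(-1/244) = 693/2440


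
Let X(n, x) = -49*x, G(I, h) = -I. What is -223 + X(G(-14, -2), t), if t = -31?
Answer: 1296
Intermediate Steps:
-223 + X(G(-14, -2), t) = -223 - 49*(-31) = -223 + 1519 = 1296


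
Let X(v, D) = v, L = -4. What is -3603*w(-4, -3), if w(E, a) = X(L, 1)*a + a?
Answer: -32427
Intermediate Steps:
w(E, a) = -3*a (w(E, a) = -4*a + a = -3*a)
-3603*w(-4, -3) = -(-10809)*(-3) = -3603*9 = -32427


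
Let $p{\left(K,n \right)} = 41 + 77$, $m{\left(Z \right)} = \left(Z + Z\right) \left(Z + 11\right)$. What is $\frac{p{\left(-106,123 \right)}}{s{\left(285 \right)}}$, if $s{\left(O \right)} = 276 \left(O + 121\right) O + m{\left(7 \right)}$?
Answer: $\frac{59}{15968106} \approx 3.6949 \cdot 10^{-6}$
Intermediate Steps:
$m{\left(Z \right)} = 2 Z \left(11 + Z\right)$
$p{\left(K,n \right)} = 118$
$s{\left(O \right)} = 252 + O \left(33396 + 276 O\right)$ ($s{\left(O \right)} = 276 \left(O + 121\right) O + 2 \cdot 7 \left(11 + 7\right) = 276 \left(121 + O\right) O + 2 \cdot 7 \cdot 18 = \left(33396 + 276 O\right) O + 252 = O \left(33396 + 276 O\right) + 252 = 252 + O \left(33396 + 276 O\right)$)
$\frac{p{\left(-106,123 \right)}}{s{\left(285 \right)}} = \frac{118}{252 + 276 \cdot 285^{2} + 33396 \cdot 285} = \frac{118}{252 + 276 \cdot 81225 + 9517860} = \frac{118}{252 + 22418100 + 9517860} = \frac{118}{31936212} = 118 \cdot \frac{1}{31936212} = \frac{59}{15968106}$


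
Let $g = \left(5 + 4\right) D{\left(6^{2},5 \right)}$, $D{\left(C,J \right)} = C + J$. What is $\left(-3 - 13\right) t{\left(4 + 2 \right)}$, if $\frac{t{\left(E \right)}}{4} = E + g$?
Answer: $-24000$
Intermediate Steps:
$g = 369$ ($g = \left(5 + 4\right) \left(6^{2} + 5\right) = 9 \left(36 + 5\right) = 9 \cdot 41 = 369$)
$t{\left(E \right)} = 1476 + 4 E$ ($t{\left(E \right)} = 4 \left(E + 369\right) = 4 \left(369 + E\right) = 1476 + 4 E$)
$\left(-3 - 13\right) t{\left(4 + 2 \right)} = \left(-3 - 13\right) \left(1476 + 4 \left(4 + 2\right)\right) = - 16 \left(1476 + 4 \cdot 6\right) = - 16 \left(1476 + 24\right) = \left(-16\right) 1500 = -24000$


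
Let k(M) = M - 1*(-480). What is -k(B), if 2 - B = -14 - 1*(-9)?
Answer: -487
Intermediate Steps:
B = 7 (B = 2 - (-14 - 1*(-9)) = 2 - (-14 + 9) = 2 - 1*(-5) = 2 + 5 = 7)
k(M) = 480 + M (k(M) = M + 480 = 480 + M)
-k(B) = -(480 + 7) = -1*487 = -487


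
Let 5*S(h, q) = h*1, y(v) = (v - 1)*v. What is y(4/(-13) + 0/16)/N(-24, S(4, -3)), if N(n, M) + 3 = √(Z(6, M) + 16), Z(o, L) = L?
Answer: 340/2197 + 136*√105/6591 ≈ 0.36619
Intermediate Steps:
y(v) = v*(-1 + v) (y(v) = (-1 + v)*v = v*(-1 + v))
S(h, q) = h/5 (S(h, q) = (h*1)/5 = h/5)
N(n, M) = -3 + √(16 + M) (N(n, M) = -3 + √(M + 16) = -3 + √(16 + M))
y(4/(-13) + 0/16)/N(-24, S(4, -3)) = ((4/(-13) + 0/16)*(-1 + (4/(-13) + 0/16)))/(-3 + √(16 + (⅕)*4)) = ((4*(-1/13) + 0*(1/16))*(-1 + (4*(-1/13) + 0*(1/16))))/(-3 + √(16 + ⅘)) = ((-4/13 + 0)*(-1 + (-4/13 + 0)))/(-3 + √(84/5)) = (-4*(-1 - 4/13)/13)/(-3 + 2*√105/5) = (-4/13*(-17/13))/(-3 + 2*√105/5) = 68/(169*(-3 + 2*√105/5))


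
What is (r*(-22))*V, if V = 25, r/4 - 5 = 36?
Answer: -90200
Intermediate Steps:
r = 164 (r = 20 + 4*36 = 20 + 144 = 164)
(r*(-22))*V = (164*(-22))*25 = -3608*25 = -90200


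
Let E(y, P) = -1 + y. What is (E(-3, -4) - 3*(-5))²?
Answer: 121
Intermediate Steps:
(E(-3, -4) - 3*(-5))² = ((-1 - 3) - 3*(-5))² = (-4 + 15)² = 11² = 121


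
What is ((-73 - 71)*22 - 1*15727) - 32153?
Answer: -51048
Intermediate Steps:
((-73 - 71)*22 - 1*15727) - 32153 = (-144*22 - 15727) - 32153 = (-3168 - 15727) - 32153 = -18895 - 32153 = -51048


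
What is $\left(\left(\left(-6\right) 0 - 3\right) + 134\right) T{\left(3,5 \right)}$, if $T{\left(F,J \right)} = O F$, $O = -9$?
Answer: $-3537$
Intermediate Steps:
$T{\left(F,J \right)} = - 9 F$
$\left(\left(\left(-6\right) 0 - 3\right) + 134\right) T{\left(3,5 \right)} = \left(\left(\left(-6\right) 0 - 3\right) + 134\right) \left(\left(-9\right) 3\right) = \left(\left(0 - 3\right) + 134\right) \left(-27\right) = \left(-3 + 134\right) \left(-27\right) = 131 \left(-27\right) = -3537$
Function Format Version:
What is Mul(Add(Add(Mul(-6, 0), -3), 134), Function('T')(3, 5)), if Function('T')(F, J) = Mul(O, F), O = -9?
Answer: -3537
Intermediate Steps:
Function('T')(F, J) = Mul(-9, F)
Mul(Add(Add(Mul(-6, 0), -3), 134), Function('T')(3, 5)) = Mul(Add(Add(Mul(-6, 0), -3), 134), Mul(-9, 3)) = Mul(Add(Add(0, -3), 134), -27) = Mul(Add(-3, 134), -27) = Mul(131, -27) = -3537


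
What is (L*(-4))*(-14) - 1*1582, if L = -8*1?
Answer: -2030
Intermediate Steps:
L = -8
(L*(-4))*(-14) - 1*1582 = -8*(-4)*(-14) - 1*1582 = 32*(-14) - 1582 = -448 - 1582 = -2030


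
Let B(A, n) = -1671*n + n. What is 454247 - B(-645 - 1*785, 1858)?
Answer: 3557107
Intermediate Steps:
B(A, n) = -1670*n
454247 - B(-645 - 1*785, 1858) = 454247 - (-1670)*1858 = 454247 - 1*(-3102860) = 454247 + 3102860 = 3557107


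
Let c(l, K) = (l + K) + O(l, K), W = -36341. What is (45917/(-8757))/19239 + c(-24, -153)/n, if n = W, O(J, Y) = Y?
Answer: 53928384893/6122583517743 ≈ 0.0088081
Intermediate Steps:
n = -36341
c(l, K) = l + 2*K (c(l, K) = (l + K) + K = (K + l) + K = l + 2*K)
(45917/(-8757))/19239 + c(-24, -153)/n = (45917/(-8757))/19239 + (-24 + 2*(-153))/(-36341) = (45917*(-1/8757))*(1/19239) + (-24 - 306)*(-1/36341) = -45917/8757*1/19239 - 330*(-1/36341) = -45917/168475923 + 330/36341 = 53928384893/6122583517743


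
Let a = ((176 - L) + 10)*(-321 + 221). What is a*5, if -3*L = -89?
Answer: -234500/3 ≈ -78167.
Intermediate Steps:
L = 89/3 (L = -1/3*(-89) = 89/3 ≈ 29.667)
a = -46900/3 (a = ((176 - 1*89/3) + 10)*(-321 + 221) = ((176 - 89/3) + 10)*(-100) = (439/3 + 10)*(-100) = (469/3)*(-100) = -46900/3 ≈ -15633.)
a*5 = -46900/3*5 = -234500/3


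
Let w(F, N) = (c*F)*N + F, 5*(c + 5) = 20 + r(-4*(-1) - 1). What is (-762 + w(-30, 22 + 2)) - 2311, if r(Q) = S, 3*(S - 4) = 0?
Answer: -2959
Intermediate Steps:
S = 4 (S = 4 + (1/3)*0 = 4 + 0 = 4)
r(Q) = 4
c = -1/5 (c = -5 + (20 + 4)/5 = -5 + (1/5)*24 = -5 + 24/5 = -1/5 ≈ -0.20000)
w(F, N) = F - F*N/5 (w(F, N) = (-F/5)*N + F = -F*N/5 + F = F - F*N/5)
(-762 + w(-30, 22 + 2)) - 2311 = (-762 + (1/5)*(-30)*(5 - (22 + 2))) - 2311 = (-762 + (1/5)*(-30)*(5 - 1*24)) - 2311 = (-762 + (1/5)*(-30)*(5 - 24)) - 2311 = (-762 + (1/5)*(-30)*(-19)) - 2311 = (-762 + 114) - 2311 = -648 - 2311 = -2959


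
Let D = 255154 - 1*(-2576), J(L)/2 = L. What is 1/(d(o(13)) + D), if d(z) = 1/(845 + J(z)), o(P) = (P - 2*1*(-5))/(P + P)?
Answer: 11008/2837091853 ≈ 3.8800e-6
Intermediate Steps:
J(L) = 2*L
D = 257730 (D = 255154 + 2576 = 257730)
o(P) = (10 + P)/(2*P) (o(P) = (P - 2*(-5))/((2*P)) = (P + 10)*(1/(2*P)) = (10 + P)*(1/(2*P)) = (10 + P)/(2*P))
d(z) = 1/(845 + 2*z)
1/(d(o(13)) + D) = 1/(1/(845 + 2*((½)*(10 + 13)/13)) + 257730) = 1/(1/(845 + 2*((½)*(1/13)*23)) + 257730) = 1/(1/(845 + 2*(23/26)) + 257730) = 1/(1/(845 + 23/13) + 257730) = 1/(1/(11008/13) + 257730) = 1/(13/11008 + 257730) = 1/(2837091853/11008) = 11008/2837091853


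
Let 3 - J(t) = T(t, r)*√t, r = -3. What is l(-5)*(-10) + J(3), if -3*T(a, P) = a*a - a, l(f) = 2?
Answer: -17 + 2*√3 ≈ -13.536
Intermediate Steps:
T(a, P) = -a²/3 + a/3 (T(a, P) = -(a*a - a)/3 = -(a² - a)/3 = -a²/3 + a/3)
J(t) = 3 - t^(3/2)*(1 - t)/3 (J(t) = 3 - t*(1 - t)/3*√t = 3 - t^(3/2)*(1 - t)/3)
l(-5)*(-10) + J(3) = 2*(-10) + (3 + 3^(3/2)*(-1 + 3)/3) = -20 + (3 + (⅓)*(3*√3)*2) = -20 + (3 + 2*√3) = -17 + 2*√3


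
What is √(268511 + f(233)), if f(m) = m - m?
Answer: √268511 ≈ 518.18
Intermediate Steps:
f(m) = 0
√(268511 + f(233)) = √(268511 + 0) = √268511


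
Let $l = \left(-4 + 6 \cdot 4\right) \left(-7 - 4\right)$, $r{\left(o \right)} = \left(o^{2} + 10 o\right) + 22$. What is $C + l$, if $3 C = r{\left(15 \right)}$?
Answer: $- \frac{263}{3} \approx -87.667$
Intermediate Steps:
$r{\left(o \right)} = 22 + o^{2} + 10 o$
$C = \frac{397}{3}$ ($C = \frac{22 + 15^{2} + 10 \cdot 15}{3} = \frac{22 + 225 + 150}{3} = \frac{1}{3} \cdot 397 = \frac{397}{3} \approx 132.33$)
$l = -220$ ($l = \left(-4 + 24\right) \left(-11\right) = 20 \left(-11\right) = -220$)
$C + l = \frac{397}{3} - 220 = - \frac{263}{3}$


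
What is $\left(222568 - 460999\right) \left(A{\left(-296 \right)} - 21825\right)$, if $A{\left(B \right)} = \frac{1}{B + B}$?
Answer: $\frac{3080624130831}{592} \approx 5.2038 \cdot 10^{9}$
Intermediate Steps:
$A{\left(B \right)} = \frac{1}{2 B}$
$\left(222568 - 460999\right) \left(A{\left(-296 \right)} - 21825\right) = \left(222568 - 460999\right) \left(\frac{1}{2 \left(-296\right)} - 21825\right) = - 238431 \left(\frac{1}{2} \left(- \frac{1}{296}\right) - 21825\right) = - 238431 \left(- \frac{1}{592} - 21825\right) = \left(-238431\right) \left(- \frac{12920401}{592}\right) = \frac{3080624130831}{592}$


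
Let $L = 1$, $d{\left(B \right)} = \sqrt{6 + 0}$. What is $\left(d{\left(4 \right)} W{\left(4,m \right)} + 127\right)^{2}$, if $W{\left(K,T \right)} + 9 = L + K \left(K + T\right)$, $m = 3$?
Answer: $18529 + 5080 \sqrt{6} \approx 30972.0$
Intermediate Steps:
$d{\left(B \right)} = \sqrt{6}$
$W{\left(K,T \right)} = -8 + K \left(K + T\right)$ ($W{\left(K,T \right)} = -9 + \left(1 + K \left(K + T\right)\right) = -8 + K \left(K + T\right)$)
$\left(d{\left(4 \right)} W{\left(4,m \right)} + 127\right)^{2} = \left(\sqrt{6} \left(-8 + 4^{2} + 4 \cdot 3\right) + 127\right)^{2} = \left(\sqrt{6} \left(-8 + 16 + 12\right) + 127\right)^{2} = \left(\sqrt{6} \cdot 20 + 127\right)^{2} = \left(20 \sqrt{6} + 127\right)^{2} = \left(127 + 20 \sqrt{6}\right)^{2}$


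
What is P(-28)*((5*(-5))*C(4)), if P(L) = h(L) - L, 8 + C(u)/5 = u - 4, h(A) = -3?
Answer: 25000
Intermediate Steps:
C(u) = -60 + 5*u (C(u) = -40 + 5*(u - 4) = -40 + 5*(-4 + u) = -40 + (-20 + 5*u) = -60 + 5*u)
P(L) = -3 - L
P(-28)*((5*(-5))*C(4)) = (-3 - 1*(-28))*((5*(-5))*(-60 + 5*4)) = (-3 + 28)*(-25*(-60 + 20)) = 25*(-25*(-40)) = 25*1000 = 25000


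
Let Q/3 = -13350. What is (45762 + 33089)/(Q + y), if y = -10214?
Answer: -78851/50264 ≈ -1.5687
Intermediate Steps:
Q = -40050 (Q = 3*(-13350) = -40050)
(45762 + 33089)/(Q + y) = (45762 + 33089)/(-40050 - 10214) = 78851/(-50264) = 78851*(-1/50264) = -78851/50264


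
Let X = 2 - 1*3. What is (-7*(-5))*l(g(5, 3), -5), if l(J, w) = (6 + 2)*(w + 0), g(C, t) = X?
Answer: -1400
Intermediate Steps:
X = -1 (X = 2 - 3 = -1)
g(C, t) = -1
l(J, w) = 8*w
(-7*(-5))*l(g(5, 3), -5) = (-7*(-5))*(8*(-5)) = 35*(-40) = -1400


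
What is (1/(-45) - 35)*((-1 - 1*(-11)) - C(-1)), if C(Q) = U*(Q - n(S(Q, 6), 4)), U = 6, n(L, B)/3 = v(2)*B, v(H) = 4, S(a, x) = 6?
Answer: -479104/45 ≈ -10647.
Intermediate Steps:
n(L, B) = 12*B (n(L, B) = 3*(4*B) = 12*B)
C(Q) = -288 + 6*Q (C(Q) = 6*(Q - 12*4) = 6*(Q - 1*48) = 6*(Q - 48) = 6*(-48 + Q) = -288 + 6*Q)
(1/(-45) - 35)*((-1 - 1*(-11)) - C(-1)) = (1/(-45) - 35)*((-1 - 1*(-11)) - (-288 + 6*(-1))) = (-1/45 - 35)*((-1 + 11) - (-288 - 6)) = -1576*(10 - 1*(-294))/45 = -1576*(10 + 294)/45 = -1576/45*304 = -479104/45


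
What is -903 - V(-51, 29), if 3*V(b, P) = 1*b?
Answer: -886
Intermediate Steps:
V(b, P) = b/3 (V(b, P) = (1*b)/3 = b/3)
-903 - V(-51, 29) = -903 - (-51)/3 = -903 - 1*(-17) = -903 + 17 = -886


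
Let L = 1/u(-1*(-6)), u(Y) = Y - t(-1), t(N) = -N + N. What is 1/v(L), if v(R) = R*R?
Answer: 36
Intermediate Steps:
t(N) = 0
u(Y) = Y (u(Y) = Y - 1*0 = Y + 0 = Y)
L = 1/6 (L = 1/(-1*(-6)) = 1/6 ≈ 0.16667)
v(R) = R**2
1/v(L) = 1/((1/6)**2) = 1/(1/36) = 36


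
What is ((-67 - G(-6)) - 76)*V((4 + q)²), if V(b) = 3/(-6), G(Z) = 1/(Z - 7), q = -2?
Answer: 929/13 ≈ 71.462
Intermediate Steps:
G(Z) = 1/(-7 + Z)
V(b) = -½ (V(b) = 3*(-⅙) = -½)
((-67 - G(-6)) - 76)*V((4 + q)²) = ((-67 - 1/(-7 - 6)) - 76)*(-½) = ((-67 - 1/(-13)) - 76)*(-½) = ((-67 - 1*(-1/13)) - 76)*(-½) = ((-67 + 1/13) - 76)*(-½) = (-870/13 - 76)*(-½) = -1858/13*(-½) = 929/13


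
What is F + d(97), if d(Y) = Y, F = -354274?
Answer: -354177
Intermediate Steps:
F + d(97) = -354274 + 97 = -354177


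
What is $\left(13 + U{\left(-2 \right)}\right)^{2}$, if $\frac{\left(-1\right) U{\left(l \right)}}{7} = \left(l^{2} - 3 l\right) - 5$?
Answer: $484$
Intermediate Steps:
$U{\left(l \right)} = 35 - 7 l^{2} + 21 l$ ($U{\left(l \right)} = - 7 \left(\left(l^{2} - 3 l\right) - 5\right) = - 7 \left(-5 + l^{2} - 3 l\right) = 35 - 7 l^{2} + 21 l$)
$\left(13 + U{\left(-2 \right)}\right)^{2} = \left(13 + \left(35 - 7 \left(-2\right)^{2} + 21 \left(-2\right)\right)\right)^{2} = \left(13 - 35\right)^{2} = \left(-22\right)^{2} = 484$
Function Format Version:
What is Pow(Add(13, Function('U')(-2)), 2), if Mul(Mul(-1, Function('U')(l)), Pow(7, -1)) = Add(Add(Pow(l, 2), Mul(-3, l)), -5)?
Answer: 484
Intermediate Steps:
Function('U')(l) = Add(35, Mul(-7, Pow(l, 2)), Mul(21, l)) (Function('U')(l) = Mul(-7, Add(Add(Pow(l, 2), Mul(-3, l)), -5)) = Mul(-7, Add(-5, Pow(l, 2), Mul(-3, l))) = Add(35, Mul(-7, Pow(l, 2)), Mul(21, l)))
Pow(Add(13, Function('U')(-2)), 2) = Pow(Add(13, Add(35, Mul(-7, Pow(-2, 2)), Mul(21, -2))), 2) = Pow(Add(13, Add(35, Mul(-7, 4), -42)), 2) = Pow(Add(13, Add(35, -28, -42)), 2) = Pow(Add(13, -35), 2) = Pow(-22, 2) = 484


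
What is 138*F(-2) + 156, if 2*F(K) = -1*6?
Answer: -258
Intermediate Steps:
F(K) = -3 (F(K) = (-1*6)/2 = (1/2)*(-6) = -3)
138*F(-2) + 156 = 138*(-3) + 156 = -414 + 156 = -258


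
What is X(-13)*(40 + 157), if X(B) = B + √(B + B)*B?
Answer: -2561 - 2561*I*√26 ≈ -2561.0 - 13059.0*I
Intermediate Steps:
X(B) = B + √2*B^(3/2) (X(B) = B + √(2*B)*B = B + (√2*√B)*B = B + √2*B^(3/2))
X(-13)*(40 + 157) = (-13 + √2*(-13)^(3/2))*(40 + 157) = (-13 + √2*(-13*I*√13))*197 = (-13 - 13*I*√26)*197 = -2561 - 2561*I*√26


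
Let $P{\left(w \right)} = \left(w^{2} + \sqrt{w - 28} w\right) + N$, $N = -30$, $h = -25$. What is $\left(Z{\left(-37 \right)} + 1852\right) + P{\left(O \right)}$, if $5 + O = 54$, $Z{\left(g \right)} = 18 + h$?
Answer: $4216 + 49 \sqrt{21} \approx 4440.5$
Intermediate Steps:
$Z{\left(g \right)} = -7$ ($Z{\left(g \right)} = 18 - 25 = -7$)
$O = 49$ ($O = -5 + 54 = 49$)
$P{\left(w \right)} = -30 + w^{2} + w \sqrt{-28 + w}$ ($P{\left(w \right)} = \left(w^{2} + \sqrt{w - 28} w\right) - 30 = \left(w^{2} + \sqrt{-28 + w} w\right) - 30 = \left(w^{2} + w \sqrt{-28 + w}\right) - 30 = -30 + w^{2} + w \sqrt{-28 + w}$)
$\left(Z{\left(-37 \right)} + 1852\right) + P{\left(O \right)} = \left(-7 + 1852\right) + \left(-30 + 49^{2} + 49 \sqrt{-28 + 49}\right) = 1845 + \left(-30 + 2401 + 49 \sqrt{21}\right) = 1845 + \left(2371 + 49 \sqrt{21}\right) = 4216 + 49 \sqrt{21}$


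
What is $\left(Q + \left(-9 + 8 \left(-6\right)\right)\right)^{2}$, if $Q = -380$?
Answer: $190969$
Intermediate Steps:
$\left(Q + \left(-9 + 8 \left(-6\right)\right)\right)^{2} = \left(-380 + \left(-9 + 8 \left(-6\right)\right)\right)^{2} = \left(-380 - 57\right)^{2} = \left(-437\right)^{2} = 190969$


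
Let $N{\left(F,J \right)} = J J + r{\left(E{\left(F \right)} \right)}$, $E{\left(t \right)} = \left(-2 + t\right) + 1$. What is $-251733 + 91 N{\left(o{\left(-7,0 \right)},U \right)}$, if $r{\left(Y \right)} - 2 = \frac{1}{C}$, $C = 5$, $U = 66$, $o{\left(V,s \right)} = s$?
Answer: $\frac{724316}{5} \approx 1.4486 \cdot 10^{5}$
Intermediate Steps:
$E{\left(t \right)} = -1 + t$
$r{\left(Y \right)} = \frac{11}{5}$ ($r{\left(Y \right)} = 2 + \frac{1}{5} = \frac{11}{5}$)
$N{\left(F,J \right)} = \frac{11}{5} + J^{2}$ ($N{\left(F,J \right)} = J J + \frac{11}{5} = J^{2} + \frac{11}{5} = \frac{11}{5} + J^{2}$)
$-251733 + 91 N{\left(o{\left(-7,0 \right)},U \right)} = -251733 + 91 \left(\frac{11}{5} + 66^{2}\right) = -251733 + 91 \left(\frac{11}{5} + 4356\right) = -251733 + 91 \cdot \frac{21791}{5} = -251733 + \frac{1982981}{5} = \frac{724316}{5}$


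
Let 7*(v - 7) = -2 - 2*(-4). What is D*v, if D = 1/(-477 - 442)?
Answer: -55/6433 ≈ -0.0085497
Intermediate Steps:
D = -1/919 (D = 1/(-919) = -1/919 ≈ -0.0010881)
v = 55/7 (v = 7 + (-2 - 2*(-4))/7 = 7 + (-2 + 8)/7 = 7 + (⅐)*6 = 7 + 6/7 = 55/7 ≈ 7.8571)
D*v = -1/919*55/7 = -55/6433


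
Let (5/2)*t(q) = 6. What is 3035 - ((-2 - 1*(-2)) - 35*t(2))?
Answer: 3119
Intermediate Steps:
t(q) = 12/5 (t(q) = (⅖)*6 = 12/5)
3035 - ((-2 - 1*(-2)) - 35*t(2)) = 3035 - ((-2 - 1*(-2)) - 35*12/5) = 3035 - ((-2 + 2) - 84) = 3035 - (0 - 84) = 3035 - 1*(-84) = 3035 + 84 = 3119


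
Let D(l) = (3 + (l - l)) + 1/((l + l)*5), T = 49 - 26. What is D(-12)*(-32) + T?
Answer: -1091/15 ≈ -72.733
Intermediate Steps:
T = 23
D(l) = 3 + 1/(10*l) (D(l) = (3 + 0) + (⅕)/(2*l) = 3 + (1/(2*l))*(⅕) = 3 + 1/(10*l))
D(-12)*(-32) + T = (3 + (⅒)/(-12))*(-32) + 23 = (3 + (⅒)*(-1/12))*(-32) + 23 = (3 - 1/120)*(-32) + 23 = (359/120)*(-32) + 23 = -1436/15 + 23 = -1091/15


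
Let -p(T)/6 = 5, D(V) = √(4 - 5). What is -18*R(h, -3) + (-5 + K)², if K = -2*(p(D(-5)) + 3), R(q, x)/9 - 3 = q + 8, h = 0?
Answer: 619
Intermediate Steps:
D(V) = I (D(V) = √(-1) = I)
p(T) = -30 (p(T) = -6*5 = -30)
R(q, x) = 99 + 9*q (R(q, x) = 27 + 9*(q + 8) = 27 + 9*(8 + q) = 27 + (72 + 9*q) = 99 + 9*q)
K = 54 (K = -2*(-30 + 3) = -2*(-27) = 54)
-18*R(h, -3) + (-5 + K)² = -18*(99 + 9*0) + (-5 + 54)² = -18*(99 + 0) + 49² = -18*99 + 2401 = -1782 + 2401 = 619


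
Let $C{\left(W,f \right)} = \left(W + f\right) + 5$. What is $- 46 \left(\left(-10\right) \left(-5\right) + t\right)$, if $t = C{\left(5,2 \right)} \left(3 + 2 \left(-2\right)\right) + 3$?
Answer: $-1886$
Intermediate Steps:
$C{\left(W,f \right)} = 5 + W + f$
$t = -9$ ($t = \left(5 + 5 + 2\right) \left(3 + 2 \left(-2\right)\right) + 3 = 12 \left(3 - 4\right) + 3 = 12 \left(-1\right) + 3 = -12 + 3 = -9$)
$- 46 \left(\left(-10\right) \left(-5\right) + t\right) = - 46 \left(\left(-10\right) \left(-5\right) - 9\right) = - 46 \left(50 - 9\right) = \left(-46\right) 41 = -1886$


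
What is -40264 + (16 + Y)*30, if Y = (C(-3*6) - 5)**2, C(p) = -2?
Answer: -38314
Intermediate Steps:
Y = 49 (Y = (-2 - 5)**2 = (-7)**2 = 49)
-40264 + (16 + Y)*30 = -40264 + (16 + 49)*30 = -40264 + 65*30 = -40264 + 1950 = -38314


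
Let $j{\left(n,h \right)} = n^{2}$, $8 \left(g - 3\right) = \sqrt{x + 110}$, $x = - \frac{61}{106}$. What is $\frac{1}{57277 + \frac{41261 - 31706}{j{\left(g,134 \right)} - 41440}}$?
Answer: $\frac{502715937504557601397}{28793944809092357770892769} + \frac{345712640 \sqrt{1229494}}{28793944809092357770892769} \approx 1.7459 \cdot 10^{-5}$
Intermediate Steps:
$x = - \frac{61}{106}$ ($x = \left(-61\right) \frac{1}{106} = - \frac{61}{106} \approx -0.57547$)
$g = 3 + \frac{\sqrt{1229494}}{848}$ ($g = 3 + \frac{\sqrt{- \frac{61}{106} + 110}}{8} = 3 + \frac{\sqrt{\frac{11599}{106}}}{8} = 3 + \frac{\frac{1}{106} \sqrt{1229494}}{8} = 3 + \frac{\sqrt{1229494}}{848} \approx 4.3076$)
$\frac{1}{57277 + \frac{41261 - 31706}{j{\left(g,134 \right)} - 41440}} = \frac{1}{57277 + \frac{41261 - 31706}{\left(3 + \frac{\sqrt{1229494}}{848}\right)^{2} - 41440}} = \frac{1}{57277 + \frac{9555}{-41440 + \left(3 + \frac{\sqrt{1229494}}{848}\right)^{2}}}$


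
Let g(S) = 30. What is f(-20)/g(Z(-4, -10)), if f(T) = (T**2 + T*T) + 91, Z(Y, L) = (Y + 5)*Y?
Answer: 297/10 ≈ 29.700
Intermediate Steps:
Z(Y, L) = Y*(5 + Y) (Z(Y, L) = (5 + Y)*Y = Y*(5 + Y))
f(T) = 91 + 2*T**2 (f(T) = (T**2 + T**2) + 91 = 2*T**2 + 91 = 91 + 2*T**2)
f(-20)/g(Z(-4, -10)) = (91 + 2*(-20)**2)/30 = (91 + 2*400)*(1/30) = (91 + 800)*(1/30) = 891*(1/30) = 297/10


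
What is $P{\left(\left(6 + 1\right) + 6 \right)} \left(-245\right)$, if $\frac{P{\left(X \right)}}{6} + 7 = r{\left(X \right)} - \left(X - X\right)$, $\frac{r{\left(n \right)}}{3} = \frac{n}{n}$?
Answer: $5880$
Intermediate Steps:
$r{\left(n \right)} = 3$ ($r{\left(n \right)} = 3 \frac{n}{n} = 3 \cdot 1 = 3$)
$P{\left(X \right)} = -24$ ($P{\left(X \right)} = -42 + 6 \left(3 - \left(X - X\right)\right) = -42 + 6 \left(3 - 0\right) = -42 + 6 \left(3 + 0\right) = -42 + 6 \cdot 3 = -42 + 18 = -24$)
$P{\left(\left(6 + 1\right) + 6 \right)} \left(-245\right) = \left(-24\right) \left(-245\right) = 5880$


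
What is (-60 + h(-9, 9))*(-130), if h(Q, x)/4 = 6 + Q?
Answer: 9360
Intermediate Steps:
h(Q, x) = 24 + 4*Q (h(Q, x) = 4*(6 + Q) = 24 + 4*Q)
(-60 + h(-9, 9))*(-130) = (-60 + (24 + 4*(-9)))*(-130) = (-60 + (24 - 36))*(-130) = (-60 - 12)*(-130) = -72*(-130) = 9360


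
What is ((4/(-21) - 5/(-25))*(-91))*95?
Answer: -247/3 ≈ -82.333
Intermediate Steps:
((4/(-21) - 5/(-25))*(-91))*95 = ((4*(-1/21) - 5*(-1/25))*(-91))*95 = ((-4/21 + ⅕)*(-91))*95 = ((1/105)*(-91))*95 = -13/15*95 = -247/3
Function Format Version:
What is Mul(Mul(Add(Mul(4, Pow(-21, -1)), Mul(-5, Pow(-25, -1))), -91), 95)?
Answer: Rational(-247, 3) ≈ -82.333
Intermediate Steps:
Mul(Mul(Add(Mul(4, Pow(-21, -1)), Mul(-5, Pow(-25, -1))), -91), 95) = Mul(Mul(Add(Mul(4, Rational(-1, 21)), Mul(-5, Rational(-1, 25))), -91), 95) = Mul(Mul(Add(Rational(-4, 21), Rational(1, 5)), -91), 95) = Mul(Mul(Rational(1, 105), -91), 95) = Mul(Rational(-13, 15), 95) = Rational(-247, 3)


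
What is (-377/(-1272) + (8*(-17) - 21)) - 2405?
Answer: -3258487/1272 ≈ -2561.7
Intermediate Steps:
(-377/(-1272) + (8*(-17) - 21)) - 2405 = (-377*(-1/1272) + (-136 - 21)) - 2405 = (377/1272 - 157) - 2405 = -199327/1272 - 2405 = -3258487/1272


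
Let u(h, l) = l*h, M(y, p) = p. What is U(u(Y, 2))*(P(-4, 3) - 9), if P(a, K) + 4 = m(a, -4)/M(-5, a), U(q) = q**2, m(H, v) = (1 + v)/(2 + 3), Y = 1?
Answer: -257/5 ≈ -51.400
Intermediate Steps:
m(H, v) = 1/5 + v/5 (m(H, v) = (1 + v)/5 = (1 + v)*(1/5) = 1/5 + v/5)
u(h, l) = h*l
P(a, K) = -4 - 3/(5*a) (P(a, K) = -4 + (1/5 + (1/5)*(-4))/a = -4 + (1/5 - 4/5)/a = -4 - 3/(5*a))
U(u(Y, 2))*(P(-4, 3) - 9) = (1*2)**2*((-4 - 3/5/(-4)) - 9) = 2**2*((-4 - 3/5*(-1/4)) - 9) = 4*((-4 + 3/20) - 9) = 4*(-77/20 - 9) = 4*(-257/20) = -257/5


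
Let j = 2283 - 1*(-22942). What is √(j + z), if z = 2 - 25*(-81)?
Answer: 6*√757 ≈ 165.08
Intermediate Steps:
j = 25225 (j = 2283 + 22942 = 25225)
z = 2027 (z = 2 + 2025 = 2027)
√(j + z) = √(25225 + 2027) = √27252 = 6*√757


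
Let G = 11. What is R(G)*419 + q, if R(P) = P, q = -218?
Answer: 4391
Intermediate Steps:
R(G)*419 + q = 11*419 - 218 = 4609 - 218 = 4391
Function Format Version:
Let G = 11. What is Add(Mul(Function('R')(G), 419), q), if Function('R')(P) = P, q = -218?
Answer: 4391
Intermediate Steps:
Add(Mul(Function('R')(G), 419), q) = Add(Mul(11, 419), -218) = Add(4609, -218) = 4391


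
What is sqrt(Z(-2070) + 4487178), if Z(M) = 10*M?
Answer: sqrt(4466478) ≈ 2113.4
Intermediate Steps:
sqrt(Z(-2070) + 4487178) = sqrt(10*(-2070) + 4487178) = sqrt(-20700 + 4487178) = sqrt(4466478)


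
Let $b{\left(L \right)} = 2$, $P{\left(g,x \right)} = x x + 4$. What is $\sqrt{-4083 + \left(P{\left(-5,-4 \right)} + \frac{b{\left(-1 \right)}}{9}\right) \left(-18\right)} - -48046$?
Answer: $48046 + i \sqrt{4447} \approx 48046.0 + 66.686 i$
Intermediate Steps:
$P{\left(g,x \right)} = 4 + x^{2}$ ($P{\left(g,x \right)} = x^{2} + 4 = 4 + x^{2}$)
$\sqrt{-4083 + \left(P{\left(-5,-4 \right)} + \frac{b{\left(-1 \right)}}{9}\right) \left(-18\right)} - -48046 = \sqrt{-4083 + \left(\left(4 + \left(-4\right)^{2}\right) + \frac{2}{9}\right) \left(-18\right)} - -48046 = \sqrt{-4083 + \left(\left(4 + 16\right) + 2 \cdot \frac{1}{9}\right) \left(-18\right)} + 48046 = \sqrt{-4083 + \left(20 + \frac{2}{9}\right) \left(-18\right)} + 48046 = \sqrt{-4083 + \frac{182}{9} \left(-18\right)} + 48046 = \sqrt{-4083 - 364} + 48046 = \sqrt{-4447} + 48046 = i \sqrt{4447} + 48046 = 48046 + i \sqrt{4447}$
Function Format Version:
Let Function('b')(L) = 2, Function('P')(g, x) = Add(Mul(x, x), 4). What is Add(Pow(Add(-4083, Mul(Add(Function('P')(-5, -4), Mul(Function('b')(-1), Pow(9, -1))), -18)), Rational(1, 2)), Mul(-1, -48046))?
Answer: Add(48046, Mul(I, Pow(4447, Rational(1, 2)))) ≈ Add(48046., Mul(66.686, I))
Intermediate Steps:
Function('P')(g, x) = Add(4, Pow(x, 2)) (Function('P')(g, x) = Add(Pow(x, 2), 4) = Add(4, Pow(x, 2)))
Add(Pow(Add(-4083, Mul(Add(Function('P')(-5, -4), Mul(Function('b')(-1), Pow(9, -1))), -18)), Rational(1, 2)), Mul(-1, -48046)) = Add(Pow(Add(-4083, Mul(Add(Add(4, Pow(-4, 2)), Mul(2, Pow(9, -1))), -18)), Rational(1, 2)), Mul(-1, -48046)) = Add(Pow(Add(-4083, Mul(Add(Add(4, 16), Mul(2, Rational(1, 9))), -18)), Rational(1, 2)), 48046) = Add(Pow(Add(-4083, Mul(Add(20, Rational(2, 9)), -18)), Rational(1, 2)), 48046) = Add(Pow(Add(-4083, Mul(Rational(182, 9), -18)), Rational(1, 2)), 48046) = Add(Pow(Add(-4083, -364), Rational(1, 2)), 48046) = Add(Pow(-4447, Rational(1, 2)), 48046) = Add(Mul(I, Pow(4447, Rational(1, 2))), 48046) = Add(48046, Mul(I, Pow(4447, Rational(1, 2))))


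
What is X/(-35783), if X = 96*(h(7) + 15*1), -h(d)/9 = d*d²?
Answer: 294912/35783 ≈ 8.2417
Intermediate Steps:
h(d) = -9*d³ (h(d) = -9*d*d² = -9*d³)
X = -294912 (X = 96*(-9*7³ + 15*1) = 96*(-9*343 + 15) = 96*(-3087 + 15) = 96*(-3072) = -294912)
X/(-35783) = -294912/(-35783) = -294912*(-1/35783) = 294912/35783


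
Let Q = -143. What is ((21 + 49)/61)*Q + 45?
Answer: -7265/61 ≈ -119.10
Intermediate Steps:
((21 + 49)/61)*Q + 45 = ((21 + 49)/61)*(-143) + 45 = (70*(1/61))*(-143) + 45 = (70/61)*(-143) + 45 = -10010/61 + 45 = -7265/61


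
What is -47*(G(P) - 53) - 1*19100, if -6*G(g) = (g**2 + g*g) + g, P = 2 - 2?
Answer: -16609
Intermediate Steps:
P = 0
G(g) = -g**2/3 - g/6 (G(g) = -((g**2 + g*g) + g)/6 = -((g**2 + g**2) + g)/6 = -(2*g**2 + g)/6 = -(g + 2*g**2)/6 = -g**2/3 - g/6)
-47*(G(P) - 53) - 1*19100 = -47*(-1/6*0*(1 + 2*0) - 53) - 1*19100 = -47*(-1/6*0*(1 + 0) - 53) - 19100 = -47*(-1/6*0*1 - 53) - 19100 = -47*(0 - 53) - 19100 = -47*(-53) - 19100 = 2491 - 19100 = -16609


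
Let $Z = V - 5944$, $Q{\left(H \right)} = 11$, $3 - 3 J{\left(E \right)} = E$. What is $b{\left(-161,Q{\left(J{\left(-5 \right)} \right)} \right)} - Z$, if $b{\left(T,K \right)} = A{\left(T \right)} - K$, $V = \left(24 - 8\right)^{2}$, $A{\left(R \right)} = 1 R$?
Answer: $5516$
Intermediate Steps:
$A{\left(R \right)} = R$
$J{\left(E \right)} = 1 - \frac{E}{3}$
$V = 256$ ($V = 16^{2} = 256$)
$b{\left(T,K \right)} = T - K$
$Z = -5688$ ($Z = 256 - 5944 = -5688$)
$b{\left(-161,Q{\left(J{\left(-5 \right)} \right)} \right)} - Z = \left(-161 - 11\right) - -5688 = \left(-161 - 11\right) + 5688 = -172 + 5688 = 5516$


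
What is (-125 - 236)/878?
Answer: -361/878 ≈ -0.41116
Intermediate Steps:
(-125 - 236)/878 = -361*1/878 = -361/878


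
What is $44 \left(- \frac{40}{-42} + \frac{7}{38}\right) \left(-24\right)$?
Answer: $- \frac{159632}{133} \approx -1200.2$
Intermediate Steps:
$44 \left(- \frac{40}{-42} + \frac{7}{38}\right) \left(-24\right) = 44 \left(\left(-40\right) \left(- \frac{1}{42}\right) + 7 \cdot \frac{1}{38}\right) \left(-24\right) = 44 \left(\frac{20}{21} + \frac{7}{38}\right) \left(-24\right) = 44 \cdot \frac{907}{798} \left(-24\right) = \frac{19954}{399} \left(-24\right) = - \frac{159632}{133}$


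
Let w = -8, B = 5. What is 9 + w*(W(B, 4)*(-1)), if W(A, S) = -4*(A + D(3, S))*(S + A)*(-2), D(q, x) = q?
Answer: 4617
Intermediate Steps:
W(A, S) = 8*(3 + A)*(A + S) (W(A, S) = -4*(A + 3)*(S + A)*(-2) = -4*(3 + A)*(A + S)*(-2) = 8*(3 + A)*(A + S))
9 + w*(W(B, 4)*(-1)) = 9 - 8*(8*5² + 24*5 + 24*4 + 8*5*4)*(-1) = 9 - 8*(8*25 + 120 + 96 + 160)*(-1) = 9 - 8*(200 + 120 + 96 + 160)*(-1) = 9 - 4608*(-1) = 9 - 8*(-576) = 9 + 4608 = 4617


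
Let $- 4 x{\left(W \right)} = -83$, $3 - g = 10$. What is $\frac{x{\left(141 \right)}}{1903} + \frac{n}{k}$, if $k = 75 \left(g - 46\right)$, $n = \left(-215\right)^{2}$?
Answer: $- \frac{14061391}{1210308} \approx -11.618$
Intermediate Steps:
$g = -7$ ($g = 3 - 10 = -7$)
$x{\left(W \right)} = \frac{83}{4}$ ($x{\left(W \right)} = \left(- \frac{1}{4}\right) \left(-83\right) = \frac{83}{4}$)
$n = 46225$
$k = -3975$ ($k = 75 \left(-7 - 46\right) = 75 \left(-53\right) = -3975$)
$\frac{x{\left(141 \right)}}{1903} + \frac{n}{k} = \frac{83}{4 \cdot 1903} + \frac{46225}{-3975} = \frac{83}{4} \cdot \frac{1}{1903} + 46225 \left(- \frac{1}{3975}\right) = \frac{83}{7612} - \frac{1849}{159} = - \frac{14061391}{1210308}$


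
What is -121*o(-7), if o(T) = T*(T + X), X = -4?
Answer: -9317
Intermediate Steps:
o(T) = T*(-4 + T) (o(T) = T*(T - 4) = T*(-4 + T))
-121*o(-7) = -(-847)*(-4 - 7) = -(-847)*(-11) = -121*77 = -9317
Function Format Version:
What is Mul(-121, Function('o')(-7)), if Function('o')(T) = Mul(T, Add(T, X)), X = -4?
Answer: -9317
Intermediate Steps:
Function('o')(T) = Mul(T, Add(-4, T)) (Function('o')(T) = Mul(T, Add(T, -4)) = Mul(T, Add(-4, T)))
Mul(-121, Function('o')(-7)) = Mul(-121, Mul(-7, Add(-4, -7))) = Mul(-121, Mul(-7, -11)) = Mul(-121, 77) = -9317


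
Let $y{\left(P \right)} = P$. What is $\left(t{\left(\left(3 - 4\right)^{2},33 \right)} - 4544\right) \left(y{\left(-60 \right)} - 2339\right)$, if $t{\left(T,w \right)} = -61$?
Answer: $11047395$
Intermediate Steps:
$\left(t{\left(\left(3 - 4\right)^{2},33 \right)} - 4544\right) \left(y{\left(-60 \right)} - 2339\right) = \left(-61 - 4544\right) \left(-60 - 2339\right) = \left(-4605\right) \left(-2399\right) = 11047395$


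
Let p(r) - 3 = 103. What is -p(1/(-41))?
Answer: -106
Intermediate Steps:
p(r) = 106 (p(r) = 3 + 103 = 106)
-p(1/(-41)) = -1*106 = -106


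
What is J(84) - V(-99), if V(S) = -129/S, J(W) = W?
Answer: 2729/33 ≈ 82.697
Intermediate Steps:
J(84) - V(-99) = 84 - (-129)/(-99) = 84 - (-129)*(-1)/99 = 84 - 1*43/33 = 84 - 43/33 = 2729/33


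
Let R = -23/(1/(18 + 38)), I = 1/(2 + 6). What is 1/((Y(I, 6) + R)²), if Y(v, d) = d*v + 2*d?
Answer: 16/26020201 ≈ 6.1491e-7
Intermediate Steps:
I = ⅛ (I = 1/8 = ⅛ ≈ 0.12500)
Y(v, d) = 2*d + d*v
R = -1288 (R = -23/(1/56) = -23/1/56 = -23*56 = -1288)
1/((Y(I, 6) + R)²) = 1/((6*(2 + ⅛) - 1288)²) = 1/((6*(17/8) - 1288)²) = 1/((51/4 - 1288)²) = 1/((-5101/4)²) = 1/(26020201/16) = 16/26020201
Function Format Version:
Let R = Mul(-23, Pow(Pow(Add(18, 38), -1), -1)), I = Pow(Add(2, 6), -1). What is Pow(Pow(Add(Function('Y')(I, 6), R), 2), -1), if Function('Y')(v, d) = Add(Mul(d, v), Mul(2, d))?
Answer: Rational(16, 26020201) ≈ 6.1491e-7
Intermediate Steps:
I = Rational(1, 8) (I = Pow(8, -1) = Rational(1, 8) ≈ 0.12500)
Function('Y')(v, d) = Add(Mul(2, d), Mul(d, v))
R = -1288 (R = Mul(-23, Pow(Pow(56, -1), -1)) = Mul(-23, Pow(Rational(1, 56), -1)) = Mul(-23, 56) = -1288)
Pow(Pow(Add(Function('Y')(I, 6), R), 2), -1) = Pow(Pow(Add(Mul(6, Add(2, Rational(1, 8))), -1288), 2), -1) = Pow(Pow(Add(Mul(6, Rational(17, 8)), -1288), 2), -1) = Pow(Pow(Add(Rational(51, 4), -1288), 2), -1) = Pow(Pow(Rational(-5101, 4), 2), -1) = Pow(Rational(26020201, 16), -1) = Rational(16, 26020201)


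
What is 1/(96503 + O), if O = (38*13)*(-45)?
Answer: 1/74273 ≈ 1.3464e-5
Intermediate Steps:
O = -22230 (O = 494*(-45) = -22230)
1/(96503 + O) = 1/(96503 - 22230) = 1/74273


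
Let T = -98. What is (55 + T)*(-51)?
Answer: 2193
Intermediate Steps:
(55 + T)*(-51) = (55 - 98)*(-51) = -43*(-51) = 2193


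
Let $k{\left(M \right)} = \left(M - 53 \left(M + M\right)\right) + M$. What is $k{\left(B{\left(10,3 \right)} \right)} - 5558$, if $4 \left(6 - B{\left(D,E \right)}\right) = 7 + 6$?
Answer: $-5844$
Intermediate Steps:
$B{\left(D,E \right)} = \frac{11}{4}$ ($B{\left(D,E \right)} = 6 - \frac{7 + 6}{4} = 6 - \frac{13}{4} = \frac{11}{4}$)
$k{\left(M \right)} = - 104 M$ ($k{\left(M \right)} = \left(M - 53 \cdot 2 M\right) + M = \left(M - 106 M\right) + M = - 105 M + M = - 104 M$)
$k{\left(B{\left(10,3 \right)} \right)} - 5558 = \left(-104\right) \frac{11}{4} - 5558 = -286 - 5558 = -5844$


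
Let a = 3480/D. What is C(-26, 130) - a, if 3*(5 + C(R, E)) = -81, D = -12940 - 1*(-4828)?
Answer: -10671/338 ≈ -31.571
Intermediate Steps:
D = -8112 (D = -12940 + 4828 = -8112)
C(R, E) = -32 (C(R, E) = -5 + (1/3)*(-81) = -5 - 27 = -32)
a = -145/338 (a = 3480/(-8112) = 3480*(-1/8112) = -145/338 ≈ -0.42899)
C(-26, 130) - a = -32 - 1*(-145/338) = -32 + 145/338 = -10671/338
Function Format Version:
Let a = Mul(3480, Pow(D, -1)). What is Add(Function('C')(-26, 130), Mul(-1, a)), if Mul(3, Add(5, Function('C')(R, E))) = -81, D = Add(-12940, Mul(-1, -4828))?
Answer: Rational(-10671, 338) ≈ -31.571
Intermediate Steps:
D = -8112 (D = Add(-12940, 4828) = -8112)
Function('C')(R, E) = -32 (Function('C')(R, E) = Add(-5, Mul(Rational(1, 3), -81)) = Add(-5, -27) = -32)
a = Rational(-145, 338) (a = Mul(3480, Pow(-8112, -1)) = Mul(3480, Rational(-1, 8112)) = Rational(-145, 338) ≈ -0.42899)
Add(Function('C')(-26, 130), Mul(-1, a)) = Add(-32, Mul(-1, Rational(-145, 338))) = Add(-32, Rational(145, 338)) = Rational(-10671, 338)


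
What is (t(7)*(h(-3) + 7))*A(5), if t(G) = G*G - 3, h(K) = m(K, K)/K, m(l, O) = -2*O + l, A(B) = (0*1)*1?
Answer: 0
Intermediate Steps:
A(B) = 0 (A(B) = 0*1 = 0)
m(l, O) = l - 2*O
h(K) = -1 (h(K) = (K - 2*K)/K = (-K)/K = -1)
t(G) = -3 + G² (t(G) = G² - 3 = -3 + G²)
(t(7)*(h(-3) + 7))*A(5) = ((-3 + 7²)*(-1 + 7))*0 = ((-3 + 49)*6)*0 = (46*6)*0 = 276*0 = 0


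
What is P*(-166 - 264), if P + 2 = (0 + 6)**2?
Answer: -14620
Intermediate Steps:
P = 34 (P = -2 + (0 + 6)**2 = -2 + 6**2 = -2 + 36 = 34)
P*(-166 - 264) = 34*(-166 - 264) = 34*(-430) = -14620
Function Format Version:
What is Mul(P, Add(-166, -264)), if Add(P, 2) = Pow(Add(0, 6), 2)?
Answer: -14620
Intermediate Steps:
P = 34 (P = Add(-2, Pow(Add(0, 6), 2)) = Add(-2, Pow(6, 2)) = Add(-2, 36) = 34)
Mul(P, Add(-166, -264)) = Mul(34, Add(-166, -264)) = Mul(34, -430) = -14620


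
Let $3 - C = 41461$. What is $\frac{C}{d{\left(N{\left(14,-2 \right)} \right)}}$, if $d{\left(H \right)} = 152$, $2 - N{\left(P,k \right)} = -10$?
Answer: $- \frac{1091}{4} \approx -272.75$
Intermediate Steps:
$C = -41458$ ($C = 3 - 41461 = -41458$)
$N{\left(P,k \right)} = 12$ ($N{\left(P,k \right)} = 2 - -10 = 2 + 10 = 12$)
$\frac{C}{d{\left(N{\left(14,-2 \right)} \right)}} = - \frac{41458}{152} = \left(-41458\right) \frac{1}{152} = - \frac{1091}{4}$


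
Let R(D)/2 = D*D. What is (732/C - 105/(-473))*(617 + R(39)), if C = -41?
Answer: -1251125529/19393 ≈ -64514.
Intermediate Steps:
R(D) = 2*D**2 (R(D) = 2*(D*D) = 2*D**2)
(732/C - 105/(-473))*(617 + R(39)) = (732/(-41) - 105/(-473))*(617 + 2*39**2) = (732*(-1/41) - 105*(-1/473))*(617 + 2*1521) = (-732/41 + 105/473)*(617 + 3042) = -341931/19393*3659 = -1251125529/19393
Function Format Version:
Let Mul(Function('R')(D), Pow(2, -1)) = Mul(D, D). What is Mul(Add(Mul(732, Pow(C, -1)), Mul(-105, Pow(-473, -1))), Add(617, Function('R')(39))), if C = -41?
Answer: Rational(-1251125529, 19393) ≈ -64514.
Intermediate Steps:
Function('R')(D) = Mul(2, Pow(D, 2)) (Function('R')(D) = Mul(2, Mul(D, D)) = Mul(2, Pow(D, 2)))
Mul(Add(Mul(732, Pow(C, -1)), Mul(-105, Pow(-473, -1))), Add(617, Function('R')(39))) = Mul(Add(Mul(732, Pow(-41, -1)), Mul(-105, Pow(-473, -1))), Add(617, Mul(2, Pow(39, 2)))) = Mul(Add(Mul(732, Rational(-1, 41)), Mul(-105, Rational(-1, 473))), Add(617, Mul(2, 1521))) = Mul(Add(Rational(-732, 41), Rational(105, 473)), Add(617, 3042)) = Mul(Rational(-341931, 19393), 3659) = Rational(-1251125529, 19393)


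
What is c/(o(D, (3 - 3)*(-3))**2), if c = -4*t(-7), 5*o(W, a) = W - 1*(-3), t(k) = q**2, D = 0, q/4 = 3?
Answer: -1600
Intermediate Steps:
q = 12 (q = 4*3 = 12)
t(k) = 144 (t(k) = 12**2 = 144)
o(W, a) = 3/5 + W/5 (o(W, a) = (W - 1*(-3))/5 = (W + 3)/5 = (3 + W)/5 = 3/5 + W/5)
c = -576 (c = -4*144 = -576)
c/(o(D, (3 - 3)*(-3))**2) = -576/(3/5 + (1/5)*0)**2 = -576/(3/5 + 0)**2 = -576/((3/5)**2) = -576/9/25 = -576*25/9 = -1600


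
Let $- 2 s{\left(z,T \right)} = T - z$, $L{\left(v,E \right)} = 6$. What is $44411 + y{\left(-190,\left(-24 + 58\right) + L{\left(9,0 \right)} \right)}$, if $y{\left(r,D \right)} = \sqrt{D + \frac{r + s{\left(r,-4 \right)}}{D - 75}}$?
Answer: $44411 + \frac{3 \sqrt{6545}}{35} \approx 44418.0$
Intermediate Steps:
$s{\left(z,T \right)} = \frac{z}{2} - \frac{T}{2}$ ($s{\left(z,T \right)} = - \frac{T - z}{2} = \frac{z}{2} - \frac{T}{2}$)
$y{\left(r,D \right)} = \sqrt{D + \frac{2 + \frac{3 r}{2}}{-75 + D}}$ ($y{\left(r,D \right)} = \sqrt{D + \frac{r + \left(\frac{r}{2} - -2\right)}{D - 75}} = \sqrt{D + \frac{r + \left(\frac{r}{2} + 2\right)}{-75 + D}} = \sqrt{D + \frac{r + \left(2 + \frac{r}{2}\right)}{-75 + D}} = \sqrt{D + \frac{2 + \frac{3 r}{2}}{-75 + D}}$)
$44411 + y{\left(-190,\left(-24 + 58\right) + L{\left(9,0 \right)} \right)} = 44411 + \frac{\sqrt{2} \sqrt{\frac{4 + 3 \left(-190\right) + 2 \left(\left(-24 + 58\right) + 6\right) \left(-75 + \left(\left(-24 + 58\right) + 6\right)\right)}{-75 + \left(\left(-24 + 58\right) + 6\right)}}}{2} = 44411 + \frac{\sqrt{2} \sqrt{\frac{4 - 570 + 2 \left(34 + 6\right) \left(-75 + \left(34 + 6\right)\right)}{-75 + \left(34 + 6\right)}}}{2} = 44411 + \frac{\sqrt{2} \sqrt{\frac{4 - 570 + 2 \cdot 40 \left(-75 + 40\right)}{-75 + 40}}}{2} = 44411 + \frac{\sqrt{2} \sqrt{\frac{4 - 570 + 2 \cdot 40 \left(-35\right)}{-35}}}{2} = 44411 + \frac{\sqrt{2} \sqrt{- \frac{4 - 570 - 2800}{35}}}{2} = 44411 + \frac{\sqrt{2} \sqrt{\left(- \frac{1}{35}\right) \left(-3366\right)}}{2} = 44411 + \frac{\sqrt{2} \sqrt{\frac{3366}{35}}}{2} = 44411 + \frac{\sqrt{2} \frac{3 \sqrt{13090}}{35}}{2} = 44411 + \frac{3 \sqrt{6545}}{35}$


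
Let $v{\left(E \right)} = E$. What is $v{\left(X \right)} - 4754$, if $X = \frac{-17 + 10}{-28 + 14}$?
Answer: $- \frac{9507}{2} \approx -4753.5$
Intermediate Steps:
$X = \frac{1}{2}$ ($X = - \frac{7}{-14} = \left(-7\right) \left(- \frac{1}{14}\right) = \frac{1}{2} \approx 0.5$)
$v{\left(X \right)} - 4754 = \frac{1}{2} - 4754 = - \frac{9507}{2}$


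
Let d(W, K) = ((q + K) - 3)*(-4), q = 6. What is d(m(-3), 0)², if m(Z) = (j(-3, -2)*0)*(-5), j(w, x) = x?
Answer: 144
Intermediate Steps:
m(Z) = 0 (m(Z) = -2*0*(-5) = 0*(-5) = 0)
d(W, K) = -12 - 4*K (d(W, K) = ((6 + K) - 3)*(-4) = (3 + K)*(-4) = -12 - 4*K)
d(m(-3), 0)² = (-12 - 4*0)² = (-12 + 0)² = (-12)² = 144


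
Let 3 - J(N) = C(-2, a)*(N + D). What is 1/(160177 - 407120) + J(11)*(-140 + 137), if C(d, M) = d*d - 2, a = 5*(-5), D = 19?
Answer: 42227252/246943 ≈ 171.00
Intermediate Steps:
a = -25
C(d, M) = -2 + d² (C(d, M) = d² - 2 = -2 + d²)
J(N) = -35 - 2*N (J(N) = 3 - (-2 + (-2)²)*(N + 19) = 3 - (-2 + 4)*(19 + N) = 3 - 2*(19 + N) = 3 - (38 + 2*N) = 3 + (-38 - 2*N) = -35 - 2*N)
1/(160177 - 407120) + J(11)*(-140 + 137) = 1/(160177 - 407120) + (-35 - 2*11)*(-140 + 137) = 1/(-246943) + (-35 - 22)*(-3) = -1/246943 - 57*(-3) = -1/246943 + 171 = 42227252/246943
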